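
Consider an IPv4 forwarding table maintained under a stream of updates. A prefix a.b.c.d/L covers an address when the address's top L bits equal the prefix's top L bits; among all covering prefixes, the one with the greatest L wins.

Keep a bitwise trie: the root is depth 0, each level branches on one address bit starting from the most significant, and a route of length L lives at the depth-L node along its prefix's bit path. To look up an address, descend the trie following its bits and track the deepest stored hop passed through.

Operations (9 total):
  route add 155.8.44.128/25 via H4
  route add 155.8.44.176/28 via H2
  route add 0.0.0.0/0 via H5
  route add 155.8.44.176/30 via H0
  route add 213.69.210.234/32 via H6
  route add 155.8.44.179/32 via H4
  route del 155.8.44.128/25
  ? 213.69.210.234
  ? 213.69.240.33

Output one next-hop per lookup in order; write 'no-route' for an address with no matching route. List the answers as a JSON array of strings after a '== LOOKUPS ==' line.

Trace:
  add 155.8.44.128/25 -> H4 at depth 25
  add 155.8.44.176/28 -> H2 at depth 28
  add 0.0.0.0/0 -> H5 at depth 0
  add 155.8.44.176/30 -> H0 at depth 30
  add 213.69.210.234/32 -> H6 at depth 32
  add 155.8.44.179/32 -> H4 at depth 32
  - 155.8.44.128/25 clear@25
  ? 213.69.210.234  path d0:H5→d1:-→d2:-→d3:-→d4:-→d5:-→d6:-→d7:-→d8:-→d9:-→d10:-→d11:-→d12:-→d13:-→d14:-→d15:-→d16:-→d17:-→d18:-→d19:-→d20:-→d21:-→d22:-→d23:-→d24:-→d25:-→d26:-→d27:-→d28:-→d29:-→d30:-→d31:-→d32:H6  best=H6
  ? 213.69.240.33  path d0:H5→d1:-→d2:-→d3:-→d4:-→d5:-→d6:-→d7:-→d8:-→d9:-→d10:-→d11:-→d12:-→d13:-→d14:-→d15:-→d16:-→d17:-→d18:-  best=H5

== LOOKUPS ==
["H6","H5"]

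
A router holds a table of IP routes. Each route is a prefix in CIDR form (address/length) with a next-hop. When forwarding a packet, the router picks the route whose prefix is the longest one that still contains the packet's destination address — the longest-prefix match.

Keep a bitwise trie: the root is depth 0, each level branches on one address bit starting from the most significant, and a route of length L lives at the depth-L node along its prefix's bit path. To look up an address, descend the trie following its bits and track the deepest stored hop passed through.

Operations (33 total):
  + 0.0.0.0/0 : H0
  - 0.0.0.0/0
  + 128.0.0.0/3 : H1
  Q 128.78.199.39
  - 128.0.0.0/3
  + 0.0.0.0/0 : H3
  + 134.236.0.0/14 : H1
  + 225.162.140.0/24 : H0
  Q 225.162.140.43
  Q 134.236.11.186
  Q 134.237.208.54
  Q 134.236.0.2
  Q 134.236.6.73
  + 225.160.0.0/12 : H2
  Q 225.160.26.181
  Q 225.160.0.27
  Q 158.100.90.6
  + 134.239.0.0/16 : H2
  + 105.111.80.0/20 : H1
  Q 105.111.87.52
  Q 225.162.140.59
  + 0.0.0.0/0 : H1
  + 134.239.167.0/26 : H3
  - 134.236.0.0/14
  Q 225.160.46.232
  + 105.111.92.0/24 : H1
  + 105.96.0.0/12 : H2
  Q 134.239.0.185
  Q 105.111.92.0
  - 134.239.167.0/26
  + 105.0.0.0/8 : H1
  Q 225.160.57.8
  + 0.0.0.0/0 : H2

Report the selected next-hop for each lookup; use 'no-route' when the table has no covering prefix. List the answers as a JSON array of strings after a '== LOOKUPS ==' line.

Process each operation:
  add 0.0.0.0/0 -> H0 at depth 0
  - 0.0.0.0/0 clear@0
  add 128.0.0.0/3 -> H1 at depth 3
  Q 128.78.199.39: descend 100 ; hops seen [H1] ; pick H1
  - 128.0.0.0/3 clear@3
  add 0.0.0.0/0 -> H3 at depth 0
  add 134.236.0.0/14 -> H1 at depth 14
  add 225.162.140.0/24 -> H0 at depth 24
  Q 225.162.140.43: descend 111000011010001010001100 ; hops seen [H3,H0] ; pick H0
  Q 134.236.11.186: descend 10000110111011 ; hops seen [H3,H1] ; pick H1
  Q 134.237.208.54: descend 10000110111011 ; hops seen [H3,H1] ; pick H1
  Q 134.236.0.2: descend 10000110111011 ; hops seen [H3,H1] ; pick H1
  Q 134.236.6.73: descend 10000110111011 ; hops seen [H3,H1] ; pick H1
  add 225.160.0.0/12 -> H2 at depth 12
  Q 225.160.26.181: descend 11100001101000 ; hops seen [H3,H2] ; pick H2
  Q 225.160.0.27: descend 11100001101000 ; hops seen [H3,H2] ; pick H2
  Q 158.100.90.6: descend 100 ; hops seen [H3] ; pick H3
  add 134.239.0.0/16 -> H2 at depth 16
  add 105.111.80.0/20 -> H1 at depth 20
  Q 105.111.87.52: descend 01101001011011110101 ; hops seen [H3,H1] ; pick H1
  Q 225.162.140.59: descend 111000011010001010001100 ; hops seen [H3,H2,H0] ; pick H0
  add 0.0.0.0/0 -> H1 at depth 0
  add 134.239.167.0/26 -> H3 at depth 26
  - 134.236.0.0/14 clear@14
  Q 225.160.46.232: descend 11100001101000 ; hops seen [H1,H2] ; pick H2
  add 105.111.92.0/24 -> H1 at depth 24
  add 105.96.0.0/12 -> H2 at depth 12
  Q 134.239.0.185: descend 1000011011101111 ; hops seen [H1,H2] ; pick H2
  Q 105.111.92.0: descend 011010010110111101011100 ; hops seen [H1,H2,H1,H1] ; pick H1
  - 134.239.167.0/26 clear@26
  add 105.0.0.0/8 -> H1 at depth 8
  Q 225.160.57.8: descend 11100001101000 ; hops seen [H1,H2] ; pick H2
  add 0.0.0.0/0 -> H2 at depth 0

== LOOKUPS ==
["H1","H0","H1","H1","H1","H1","H2","H2","H3","H1","H0","H2","H2","H1","H2"]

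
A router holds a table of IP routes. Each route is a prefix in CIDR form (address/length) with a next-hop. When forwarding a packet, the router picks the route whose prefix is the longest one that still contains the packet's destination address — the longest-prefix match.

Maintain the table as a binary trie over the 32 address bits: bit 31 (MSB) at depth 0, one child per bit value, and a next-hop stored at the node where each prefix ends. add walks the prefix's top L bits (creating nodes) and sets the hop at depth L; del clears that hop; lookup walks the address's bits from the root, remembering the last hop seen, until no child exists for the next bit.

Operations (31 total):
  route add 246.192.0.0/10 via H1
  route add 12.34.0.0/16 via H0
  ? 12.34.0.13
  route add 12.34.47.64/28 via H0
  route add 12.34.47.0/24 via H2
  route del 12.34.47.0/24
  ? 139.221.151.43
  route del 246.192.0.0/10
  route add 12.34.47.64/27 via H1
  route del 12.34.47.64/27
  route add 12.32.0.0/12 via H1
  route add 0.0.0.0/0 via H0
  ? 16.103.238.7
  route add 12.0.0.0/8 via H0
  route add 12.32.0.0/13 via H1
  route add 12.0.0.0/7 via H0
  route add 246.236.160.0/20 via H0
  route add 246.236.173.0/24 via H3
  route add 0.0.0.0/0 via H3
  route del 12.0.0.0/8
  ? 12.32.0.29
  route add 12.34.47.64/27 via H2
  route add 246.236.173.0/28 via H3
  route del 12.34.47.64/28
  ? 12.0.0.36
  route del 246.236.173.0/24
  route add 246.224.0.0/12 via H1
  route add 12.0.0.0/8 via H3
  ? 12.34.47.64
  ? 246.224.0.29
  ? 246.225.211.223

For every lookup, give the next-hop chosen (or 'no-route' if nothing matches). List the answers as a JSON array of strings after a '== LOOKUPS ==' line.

Trace:
  + 246.192.0.0/10 (H1) depth=10
  + 12.34.0.0/16 (H0) depth=16
  ? 12.34.0.13  path d0:-→d1:-→d2:-→d3:-→d4:-→d5:-→d6:-→d7:-→d8:-→d9:-→d10:-→d11:-→d12:-→d13:-→d14:-→d15:-→d16:H0  best=H0
  + 12.34.47.64/28 (H0) depth=28
  + 12.34.47.0/24 (H2) depth=24
  del 12.34.47.0/24 (clear depth 24)
  ? 139.221.151.43  path d0:-→d1:-  best=no-route
  del 246.192.0.0/10 (clear depth 10)
  + 12.34.47.64/27 (H1) depth=27
  del 12.34.47.64/27 (clear depth 27)
  + 12.32.0.0/12 (H1) depth=12
  + 0.0.0.0/0 (H0) depth=0
  ? 16.103.238.7  path d0:H0→d1:-→d2:-→d3:-  best=H0
  + 12.0.0.0/8 (H0) depth=8
  + 12.32.0.0/13 (H1) depth=13
  + 12.0.0.0/7 (H0) depth=7
  + 246.236.160.0/20 (H0) depth=20
  + 246.236.173.0/24 (H3) depth=24
  + 0.0.0.0/0 (H3) depth=0
  del 12.0.0.0/8 (clear depth 8)
  ? 12.32.0.29  path d0:H3→d1:-→d2:-→d3:-→d4:-→d5:-→d6:-→d7:H0→d8:-→d9:-→d10:-→d11:-→d12:H1→d13:H1→d14:-  best=H1
  + 12.34.47.64/27 (H2) depth=27
  + 246.236.173.0/28 (H3) depth=28
  del 12.34.47.64/28 (clear depth 28)
  ? 12.0.0.36  path d0:H3→d1:-→d2:-→d3:-→d4:-→d5:-→d6:-→d7:H0→d8:-→d9:-→d10:-  best=H0
  del 246.236.173.0/24 (clear depth 24)
  + 246.224.0.0/12 (H1) depth=12
  + 12.0.0.0/8 (H3) depth=8
  ? 12.34.47.64  path d0:H3→d1:-→d2:-→d3:-→d4:-→d5:-→d6:-→d7:H0→d8:H3→d9:-→d10:-→d11:-→d12:H1→d13:H1→d14:-→d15:-→d16:H0→d17:-→d18:-→d19:-→d20:-→d21:-→d22:-→d23:-→d24:-→d25:-→d26:-→d27:H2→d28:-  best=H2
  ? 246.224.0.29  path d0:H3→d1:-→d2:-→d3:-→d4:-→d5:-→d6:-→d7:-→d8:-→d9:-→d10:-→d11:-→d12:H1  best=H1
  ? 246.225.211.223  path d0:H3→d1:-→d2:-→d3:-→d4:-→d5:-→d6:-→d7:-→d8:-→d9:-→d10:-→d11:-→d12:H1  best=H1

== LOOKUPS ==
["H0","no-route","H0","H1","H0","H2","H1","H1"]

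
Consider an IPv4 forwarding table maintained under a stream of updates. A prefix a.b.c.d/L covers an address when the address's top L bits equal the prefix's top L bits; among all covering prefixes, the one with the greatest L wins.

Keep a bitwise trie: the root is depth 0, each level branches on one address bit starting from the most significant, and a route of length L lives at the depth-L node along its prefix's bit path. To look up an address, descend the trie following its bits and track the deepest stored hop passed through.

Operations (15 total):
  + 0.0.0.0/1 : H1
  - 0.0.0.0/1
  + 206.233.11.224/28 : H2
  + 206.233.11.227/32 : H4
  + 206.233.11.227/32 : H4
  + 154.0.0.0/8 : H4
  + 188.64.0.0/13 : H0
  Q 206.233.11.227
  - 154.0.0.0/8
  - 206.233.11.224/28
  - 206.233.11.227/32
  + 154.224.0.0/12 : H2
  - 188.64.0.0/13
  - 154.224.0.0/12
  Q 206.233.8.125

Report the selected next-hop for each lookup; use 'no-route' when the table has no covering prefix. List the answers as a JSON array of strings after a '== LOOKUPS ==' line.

Process each operation:
  + 0.0.0.0/1 (H1) depth=1
  - 0.0.0.0/1 clear@1
  + 206.233.11.224/28 (H2) depth=28
  + 206.233.11.227/32 (H4) depth=32
  + 206.233.11.227/32 (H4) depth=32
  + 154.0.0.0/8 (H4) depth=8
  + 188.64.0.0/13 (H0) depth=13
  ? 206.233.11.227  path d0:-→d1:-→d2:-→d3:-→d4:-→d5:-→d6:-→d7:-→d8:-→d9:-→d10:-→d11:-→d12:-→d13:-→d14:-→d15:-→d16:-→d17:-→d18:-→d19:-→d20:-→d21:-→d22:-→d23:-→d24:-→d25:-→d26:-→d27:-→d28:H2→d29:-→d30:-→d31:-→d32:H4  best=H4
  - 154.0.0.0/8 clear@8
  - 206.233.11.224/28 clear@28
  - 206.233.11.227/32 clear@32
  + 154.224.0.0/12 (H2) depth=12
  - 188.64.0.0/13 clear@13
  - 154.224.0.0/12 clear@12
  ? 206.233.8.125  path d0:-→d1:-→d2:-→d3:-→d4:-→d5:-→d6:-→d7:-→d8:-→d9:-→d10:-→d11:-→d12:-→d13:-→d14:-→d15:-→d16:-→d17:-→d18:-→d19:-→d20:-→d21:-→d22:-  best=no-route

== LOOKUPS ==
["H4","no-route"]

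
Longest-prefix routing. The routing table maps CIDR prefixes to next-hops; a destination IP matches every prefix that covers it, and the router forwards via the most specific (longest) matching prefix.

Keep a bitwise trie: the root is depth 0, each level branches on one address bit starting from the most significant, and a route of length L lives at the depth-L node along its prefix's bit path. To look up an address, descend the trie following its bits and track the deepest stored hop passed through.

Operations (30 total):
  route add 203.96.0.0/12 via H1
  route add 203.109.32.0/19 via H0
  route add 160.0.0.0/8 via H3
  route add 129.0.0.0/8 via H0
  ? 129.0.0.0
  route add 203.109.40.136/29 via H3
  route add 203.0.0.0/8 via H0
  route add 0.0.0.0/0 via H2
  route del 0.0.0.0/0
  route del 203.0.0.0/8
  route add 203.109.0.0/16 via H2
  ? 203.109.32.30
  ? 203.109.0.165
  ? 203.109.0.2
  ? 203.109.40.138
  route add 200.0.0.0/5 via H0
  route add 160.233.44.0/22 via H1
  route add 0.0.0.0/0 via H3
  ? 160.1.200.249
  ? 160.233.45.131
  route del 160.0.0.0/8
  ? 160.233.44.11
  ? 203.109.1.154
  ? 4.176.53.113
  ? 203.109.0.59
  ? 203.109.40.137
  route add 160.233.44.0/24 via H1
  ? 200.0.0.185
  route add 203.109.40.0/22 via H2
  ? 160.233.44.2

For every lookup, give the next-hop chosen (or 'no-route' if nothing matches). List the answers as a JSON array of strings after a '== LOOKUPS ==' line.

Process each operation:
  add 203.96.0.0/12 -> H1 at depth 12
  add 203.109.32.0/19 -> H0 at depth 19
  add 160.0.0.0/8 -> H3 at depth 8
  add 129.0.0.0/8 -> H0 at depth 8
  ? 129.0.0.0  path d0:-→d1:-→d2:-→d3:-→d4:-→d5:-→d6:-→d7:-→d8:H0  best=H0
  add 203.109.40.136/29 -> H3 at depth 29
  add 203.0.0.0/8 -> H0 at depth 8
  add 0.0.0.0/0 -> H2 at depth 0
  - 0.0.0.0/0 clear@0
  - 203.0.0.0/8 clear@8
  add 203.109.0.0/16 -> H2 at depth 16
  ? 203.109.32.30  path d0:-→d1:-→d2:-→d3:-→d4:-→d5:-→d6:-→d7:-→d8:-→d9:-→d10:-→d11:-→d12:H1→d13:-→d14:-→d15:-→d16:H2→d17:-→d18:-→d19:H0→d20:-  best=H0
  ? 203.109.0.165  path d0:-→d1:-→d2:-→d3:-→d4:-→d5:-→d6:-→d7:-→d8:-→d9:-→d10:-→d11:-→d12:H1→d13:-→d14:-→d15:-→d16:H2→d17:-→d18:-  best=H2
  ? 203.109.0.2  path d0:-→d1:-→d2:-→d3:-→d4:-→d5:-→d6:-→d7:-→d8:-→d9:-→d10:-→d11:-→d12:H1→d13:-→d14:-→d15:-→d16:H2→d17:-→d18:-  best=H2
  ? 203.109.40.138  path d0:-→d1:-→d2:-→d3:-→d4:-→d5:-→d6:-→d7:-→d8:-→d9:-→d10:-→d11:-→d12:H1→d13:-→d14:-→d15:-→d16:H2→d17:-→d18:-→d19:H0→d20:-→d21:-→d22:-→d23:-→d24:-→d25:-→d26:-→d27:-→d28:-→d29:H3  best=H3
  add 200.0.0.0/5 -> H0 at depth 5
  add 160.233.44.0/22 -> H1 at depth 22
  add 0.0.0.0/0 -> H3 at depth 0
  ? 160.1.200.249  path d0:H3→d1:-→d2:-→d3:-→d4:-→d5:-→d6:-→d7:-→d8:H3  best=H3
  ? 160.233.45.131  path d0:H3→d1:-→d2:-→d3:-→d4:-→d5:-→d6:-→d7:-→d8:H3→d9:-→d10:-→d11:-→d12:-→d13:-→d14:-→d15:-→d16:-→d17:-→d18:-→d19:-→d20:-→d21:-→d22:H1  best=H1
  - 160.0.0.0/8 clear@8
  ? 160.233.44.11  path d0:H3→d1:-→d2:-→d3:-→d4:-→d5:-→d6:-→d7:-→d8:-→d9:-→d10:-→d11:-→d12:-→d13:-→d14:-→d15:-→d16:-→d17:-→d18:-→d19:-→d20:-→d21:-→d22:H1  best=H1
  ? 203.109.1.154  path d0:H3→d1:-→d2:-→d3:-→d4:-→d5:H0→d6:-→d7:-→d8:-→d9:-→d10:-→d11:-→d12:H1→d13:-→d14:-→d15:-→d16:H2→d17:-→d18:-  best=H2
  ? 4.176.53.113  path d0:H3  best=H3
  ? 203.109.0.59  path d0:H3→d1:-→d2:-→d3:-→d4:-→d5:H0→d6:-→d7:-→d8:-→d9:-→d10:-→d11:-→d12:H1→d13:-→d14:-→d15:-→d16:H2→d17:-→d18:-  best=H2
  ? 203.109.40.137  path d0:H3→d1:-→d2:-→d3:-→d4:-→d5:H0→d6:-→d7:-→d8:-→d9:-→d10:-→d11:-→d12:H1→d13:-→d14:-→d15:-→d16:H2→d17:-→d18:-→d19:H0→d20:-→d21:-→d22:-→d23:-→d24:-→d25:-→d26:-→d27:-→d28:-→d29:H3  best=H3
  add 160.233.44.0/24 -> H1 at depth 24
  ? 200.0.0.185  path d0:H3→d1:-→d2:-→d3:-→d4:-→d5:H0→d6:-  best=H0
  add 203.109.40.0/22 -> H2 at depth 22
  ? 160.233.44.2  path d0:H3→d1:-→d2:-→d3:-→d4:-→d5:-→d6:-→d7:-→d8:-→d9:-→d10:-→d11:-→d12:-→d13:-→d14:-→d15:-→d16:-→d17:-→d18:-→d19:-→d20:-→d21:-→d22:H1→d23:-→d24:H1  best=H1

== LOOKUPS ==
["H0","H0","H2","H2","H3","H3","H1","H1","H2","H3","H2","H3","H0","H1"]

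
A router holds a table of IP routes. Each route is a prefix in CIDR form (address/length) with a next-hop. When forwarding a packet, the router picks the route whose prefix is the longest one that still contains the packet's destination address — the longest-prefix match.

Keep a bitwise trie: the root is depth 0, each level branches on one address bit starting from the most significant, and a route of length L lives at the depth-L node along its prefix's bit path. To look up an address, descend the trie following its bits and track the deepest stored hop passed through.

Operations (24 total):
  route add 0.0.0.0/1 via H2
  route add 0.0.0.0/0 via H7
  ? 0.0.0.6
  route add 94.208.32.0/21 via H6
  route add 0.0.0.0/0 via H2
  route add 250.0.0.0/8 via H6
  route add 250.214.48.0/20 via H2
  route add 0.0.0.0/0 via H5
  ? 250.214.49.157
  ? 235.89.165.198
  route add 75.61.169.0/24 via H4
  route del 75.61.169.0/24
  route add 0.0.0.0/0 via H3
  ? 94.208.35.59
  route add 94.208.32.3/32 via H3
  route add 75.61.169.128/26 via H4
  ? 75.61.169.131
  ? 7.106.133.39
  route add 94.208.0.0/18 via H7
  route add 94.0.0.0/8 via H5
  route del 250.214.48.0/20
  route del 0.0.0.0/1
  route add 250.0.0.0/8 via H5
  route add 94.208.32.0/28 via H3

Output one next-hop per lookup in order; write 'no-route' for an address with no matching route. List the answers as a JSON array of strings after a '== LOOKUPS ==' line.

Trace:
  + 0.0.0.0/1 (H2) depth=1
  + 0.0.0.0/0 (H7) depth=0
  lookup 0.0.0.6: bits 0 walk d0:H7→d1:H2 -> H2
  + 94.208.32.0/21 (H6) depth=21
  + 0.0.0.0/0 (H2) depth=0
  + 250.0.0.0/8 (H6) depth=8
  + 250.214.48.0/20 (H2) depth=20
  + 0.0.0.0/0 (H5) depth=0
  lookup 250.214.49.157: bits 11111010110101100011 walk d0:H5→d1:-→d2:-→d3:-→d4:-→d5:-→d6:-→d7:-→d8:H6→d9:-→d10:-→d11:-→d12:-→d13:-→d14:-→d15:-→d16:-→d17:-→d18:-→d19:-→d20:H2 -> H2
  lookup 235.89.165.198: bits 111 walk d0:H5→d1:-→d2:-→d3:- -> H5
  + 75.61.169.0/24 (H4) depth=24
  del 75.61.169.0/24 (clear depth 24)
  + 0.0.0.0/0 (H3) depth=0
  lookup 94.208.35.59: bits 010111101101000000100 walk d0:H3→d1:H2→d2:-→d3:-→d4:-→d5:-→d6:-→d7:-→d8:-→d9:-→d10:-→d11:-→d12:-→d13:-→d14:-→d15:-→d16:-→d17:-→d18:-→d19:-→d20:-→d21:H6 -> H6
  + 94.208.32.3/32 (H3) depth=32
  + 75.61.169.128/26 (H4) depth=26
  lookup 75.61.169.131: bits 01001011001111011010100110 walk d0:H3→d1:H2→d2:-→d3:-→d4:-→d5:-→d6:-→d7:-→d8:-→d9:-→d10:-→d11:-→d12:-→d13:-→d14:-→d15:-→d16:-→d17:-→d18:-→d19:-→d20:-→d21:-→d22:-→d23:-→d24:-→d25:-→d26:H4 -> H4
  lookup 7.106.133.39: bits 0 walk d0:H3→d1:H2 -> H2
  + 94.208.0.0/18 (H7) depth=18
  + 94.0.0.0/8 (H5) depth=8
  del 250.214.48.0/20 (clear depth 20)
  del 0.0.0.0/1 (clear depth 1)
  + 250.0.0.0/8 (H5) depth=8
  + 94.208.32.0/28 (H3) depth=28

== LOOKUPS ==
["H2","H2","H5","H6","H4","H2"]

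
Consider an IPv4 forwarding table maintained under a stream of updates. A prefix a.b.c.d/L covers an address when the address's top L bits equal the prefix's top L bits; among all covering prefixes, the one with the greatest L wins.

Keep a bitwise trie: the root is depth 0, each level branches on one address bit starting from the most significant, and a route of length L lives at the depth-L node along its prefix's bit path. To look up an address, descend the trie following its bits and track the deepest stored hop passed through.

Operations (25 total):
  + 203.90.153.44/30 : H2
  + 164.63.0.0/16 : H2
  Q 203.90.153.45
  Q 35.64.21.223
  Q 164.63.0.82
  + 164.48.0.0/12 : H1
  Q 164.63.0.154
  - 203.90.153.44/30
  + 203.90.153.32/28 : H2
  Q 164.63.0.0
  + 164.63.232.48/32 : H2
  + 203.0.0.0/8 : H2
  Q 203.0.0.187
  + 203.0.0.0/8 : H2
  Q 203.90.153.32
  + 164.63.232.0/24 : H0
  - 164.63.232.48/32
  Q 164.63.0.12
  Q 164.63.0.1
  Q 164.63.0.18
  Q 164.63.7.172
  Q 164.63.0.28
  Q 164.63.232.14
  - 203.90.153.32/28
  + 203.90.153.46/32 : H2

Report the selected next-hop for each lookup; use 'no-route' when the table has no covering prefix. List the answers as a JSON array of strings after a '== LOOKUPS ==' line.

Trace:
  + 203.90.153.44/30 (H2) depth=30
  + 164.63.0.0/16 (H2) depth=16
  ? 203.90.153.45  path d0:-→d1:-→d2:-→d3:-→d4:-→d5:-→d6:-→d7:-→d8:-→d9:-→d10:-→d11:-→d12:-→d13:-→d14:-→d15:-→d16:-→d17:-→d18:-→d19:-→d20:-→d21:-→d22:-→d23:-→d24:-→d25:-→d26:-→d27:-→d28:-→d29:-→d30:H2  best=H2
  ? 35.64.21.223  path d0:-  best=no-route
  ? 164.63.0.82  path d0:-→d1:-→d2:-→d3:-→d4:-→d5:-→d6:-→d7:-→d8:-→d9:-→d10:-→d11:-→d12:-→d13:-→d14:-→d15:-→d16:H2  best=H2
  + 164.48.0.0/12 (H1) depth=12
  ? 164.63.0.154  path d0:-→d1:-→d2:-→d3:-→d4:-→d5:-→d6:-→d7:-→d8:-→d9:-→d10:-→d11:-→d12:H1→d13:-→d14:-→d15:-→d16:H2  best=H2
  del 203.90.153.44/30 (clear depth 30)
  + 203.90.153.32/28 (H2) depth=28
  ? 164.63.0.0  path d0:-→d1:-→d2:-→d3:-→d4:-→d5:-→d6:-→d7:-→d8:-→d9:-→d10:-→d11:-→d12:H1→d13:-→d14:-→d15:-→d16:H2  best=H2
  + 164.63.232.48/32 (H2) depth=32
  + 203.0.0.0/8 (H2) depth=8
  ? 203.0.0.187  path d0:-→d1:-→d2:-→d3:-→d4:-→d5:-→d6:-→d7:-→d8:H2→d9:-  best=H2
  + 203.0.0.0/8 (H2) depth=8
  ? 203.90.153.32  path d0:-→d1:-→d2:-→d3:-→d4:-→d5:-→d6:-→d7:-→d8:H2→d9:-→d10:-→d11:-→d12:-→d13:-→d14:-→d15:-→d16:-→d17:-→d18:-→d19:-→d20:-→d21:-→d22:-→d23:-→d24:-→d25:-→d26:-→d27:-→d28:H2  best=H2
  + 164.63.232.0/24 (H0) depth=24
  del 164.63.232.48/32 (clear depth 32)
  ? 164.63.0.12  path d0:-→d1:-→d2:-→d3:-→d4:-→d5:-→d6:-→d7:-→d8:-→d9:-→d10:-→d11:-→d12:H1→d13:-→d14:-→d15:-→d16:H2  best=H2
  ? 164.63.0.1  path d0:-→d1:-→d2:-→d3:-→d4:-→d5:-→d6:-→d7:-→d8:-→d9:-→d10:-→d11:-→d12:H1→d13:-→d14:-→d15:-→d16:H2  best=H2
  ? 164.63.0.18  path d0:-→d1:-→d2:-→d3:-→d4:-→d5:-→d6:-→d7:-→d8:-→d9:-→d10:-→d11:-→d12:H1→d13:-→d14:-→d15:-→d16:H2  best=H2
  ? 164.63.7.172  path d0:-→d1:-→d2:-→d3:-→d4:-→d5:-→d6:-→d7:-→d8:-→d9:-→d10:-→d11:-→d12:H1→d13:-→d14:-→d15:-→d16:H2  best=H2
  ? 164.63.0.28  path d0:-→d1:-→d2:-→d3:-→d4:-→d5:-→d6:-→d7:-→d8:-→d9:-→d10:-→d11:-→d12:H1→d13:-→d14:-→d15:-→d16:H2  best=H2
  ? 164.63.232.14  path d0:-→d1:-→d2:-→d3:-→d4:-→d5:-→d6:-→d7:-→d8:-→d9:-→d10:-→d11:-→d12:H1→d13:-→d14:-→d15:-→d16:H2→d17:-→d18:-→d19:-→d20:-→d21:-→d22:-→d23:-→d24:H0→d25:-→d26:-  best=H0
  del 203.90.153.32/28 (clear depth 28)
  + 203.90.153.46/32 (H2) depth=32

== LOOKUPS ==
["H2","no-route","H2","H2","H2","H2","H2","H2","H2","H2","H2","H2","H0"]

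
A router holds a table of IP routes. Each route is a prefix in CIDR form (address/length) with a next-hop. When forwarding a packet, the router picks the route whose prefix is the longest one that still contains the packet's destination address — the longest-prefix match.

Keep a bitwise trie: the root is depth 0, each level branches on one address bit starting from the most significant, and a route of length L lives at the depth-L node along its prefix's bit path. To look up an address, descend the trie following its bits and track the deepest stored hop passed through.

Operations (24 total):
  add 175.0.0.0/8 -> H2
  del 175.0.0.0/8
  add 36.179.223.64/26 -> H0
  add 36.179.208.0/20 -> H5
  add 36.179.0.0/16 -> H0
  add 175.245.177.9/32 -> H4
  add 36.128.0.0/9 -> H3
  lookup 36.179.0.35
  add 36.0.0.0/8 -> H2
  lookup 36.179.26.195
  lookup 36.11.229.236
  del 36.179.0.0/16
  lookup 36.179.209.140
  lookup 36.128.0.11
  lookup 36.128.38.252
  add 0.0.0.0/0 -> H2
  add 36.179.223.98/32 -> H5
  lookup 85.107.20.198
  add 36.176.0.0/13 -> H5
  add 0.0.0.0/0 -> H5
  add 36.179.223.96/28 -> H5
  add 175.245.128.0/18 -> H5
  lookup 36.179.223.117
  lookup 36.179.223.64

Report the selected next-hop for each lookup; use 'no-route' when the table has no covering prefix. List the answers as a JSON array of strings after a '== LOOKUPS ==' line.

Process each operation:
  add 175.0.0.0/8 -> H2 at depth 8
  del 175.0.0.0/8 (clear depth 8)
  add 36.179.223.64/26 -> H0 at depth 26
  add 36.179.208.0/20 -> H5 at depth 20
  add 36.179.0.0/16 -> H0 at depth 16
  add 175.245.177.9/32 -> H4 at depth 32
  add 36.128.0.0/9 -> H3 at depth 9
  ? 36.179.0.35  path d0:-→d1:-→d2:-→d3:-→d4:-→d5:-→d6:-→d7:-→d8:-→d9:H3→d10:-→d11:-→d12:-→d13:-→d14:-→d15:-→d16:H0  best=H0
  add 36.0.0.0/8 -> H2 at depth 8
  ? 36.179.26.195  path d0:-→d1:-→d2:-→d3:-→d4:-→d5:-→d6:-→d7:-→d8:H2→d9:H3→d10:-→d11:-→d12:-→d13:-→d14:-→d15:-→d16:H0  best=H0
  ? 36.11.229.236  path d0:-→d1:-→d2:-→d3:-→d4:-→d5:-→d6:-→d7:-→d8:H2  best=H2
  del 36.179.0.0/16 (clear depth 16)
  ? 36.179.209.140  path d0:-→d1:-→d2:-→d3:-→d4:-→d5:-→d6:-→d7:-→d8:H2→d9:H3→d10:-→d11:-→d12:-→d13:-→d14:-→d15:-→d16:-→d17:-→d18:-→d19:-→d20:H5  best=H5
  ? 36.128.0.11  path d0:-→d1:-→d2:-→d3:-→d4:-→d5:-→d6:-→d7:-→d8:H2→d9:H3→d10:-  best=H3
  ? 36.128.38.252  path d0:-→d1:-→d2:-→d3:-→d4:-→d5:-→d6:-→d7:-→d8:H2→d9:H3→d10:-  best=H3
  add 0.0.0.0/0 -> H2 at depth 0
  add 36.179.223.98/32 -> H5 at depth 32
  ? 85.107.20.198  path d0:H2→d1:-  best=H2
  add 36.176.0.0/13 -> H5 at depth 13
  add 0.0.0.0/0 -> H5 at depth 0
  add 36.179.223.96/28 -> H5 at depth 28
  add 175.245.128.0/18 -> H5 at depth 18
  ? 36.179.223.117  path d0:H5→d1:-→d2:-→d3:-→d4:-→d5:-→d6:-→d7:-→d8:H2→d9:H3→d10:-→d11:-→d12:-→d13:H5→d14:-→d15:-→d16:-→d17:-→d18:-→d19:-→d20:H5→d21:-→d22:-→d23:-→d24:-→d25:-→d26:H0→d27:-  best=H0
  ? 36.179.223.64  path d0:H5→d1:-→d2:-→d3:-→d4:-→d5:-→d6:-→d7:-→d8:H2→d9:H3→d10:-→d11:-→d12:-→d13:H5→d14:-→d15:-→d16:-→d17:-→d18:-→d19:-→d20:H5→d21:-→d22:-→d23:-→d24:-→d25:-→d26:H0  best=H0

== LOOKUPS ==
["H0","H0","H2","H5","H3","H3","H2","H0","H0"]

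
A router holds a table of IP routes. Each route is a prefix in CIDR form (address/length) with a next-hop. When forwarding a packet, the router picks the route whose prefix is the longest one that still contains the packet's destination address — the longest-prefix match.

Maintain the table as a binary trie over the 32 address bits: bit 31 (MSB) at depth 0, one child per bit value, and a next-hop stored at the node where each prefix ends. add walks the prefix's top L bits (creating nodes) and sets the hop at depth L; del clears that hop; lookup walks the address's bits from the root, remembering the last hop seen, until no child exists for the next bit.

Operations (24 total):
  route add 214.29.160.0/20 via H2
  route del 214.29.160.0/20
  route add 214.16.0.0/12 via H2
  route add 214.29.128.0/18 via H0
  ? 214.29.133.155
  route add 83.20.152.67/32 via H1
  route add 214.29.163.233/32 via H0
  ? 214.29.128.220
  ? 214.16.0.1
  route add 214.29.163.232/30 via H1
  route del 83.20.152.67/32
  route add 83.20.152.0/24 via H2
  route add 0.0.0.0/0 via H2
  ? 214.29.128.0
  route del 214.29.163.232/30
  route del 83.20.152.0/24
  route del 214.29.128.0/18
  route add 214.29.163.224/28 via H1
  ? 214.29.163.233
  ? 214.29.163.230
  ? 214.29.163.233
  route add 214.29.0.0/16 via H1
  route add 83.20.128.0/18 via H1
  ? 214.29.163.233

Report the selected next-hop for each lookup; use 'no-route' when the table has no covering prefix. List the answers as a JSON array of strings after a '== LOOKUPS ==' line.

Trace:
  + 214.29.160.0/20 (H2) depth=20
  - 214.29.160.0/20 clear@20
  + 214.16.0.0/12 (H2) depth=12
  + 214.29.128.0/18 (H0) depth=18
  lookup 214.29.133.155: bits 110101100001110110 walk d0:-→d1:-→d2:-→d3:-→d4:-→d5:-→d6:-→d7:-→d8:-→d9:-→d10:-→d11:-→d12:H2→d13:-→d14:-→d15:-→d16:-→d17:-→d18:H0 -> H0
  + 83.20.152.67/32 (H1) depth=32
  + 214.29.163.233/32 (H0) depth=32
  lookup 214.29.128.220: bits 110101100001110110 walk d0:-→d1:-→d2:-→d3:-→d4:-→d5:-→d6:-→d7:-→d8:-→d9:-→d10:-→d11:-→d12:H2→d13:-→d14:-→d15:-→d16:-→d17:-→d18:H0 -> H0
  lookup 214.16.0.1: bits 110101100001 walk d0:-→d1:-→d2:-→d3:-→d4:-→d5:-→d6:-→d7:-→d8:-→d9:-→d10:-→d11:-→d12:H2 -> H2
  + 214.29.163.232/30 (H1) depth=30
  - 83.20.152.67/32 clear@32
  + 83.20.152.0/24 (H2) depth=24
  + 0.0.0.0/0 (H2) depth=0
  lookup 214.29.128.0: bits 110101100001110110 walk d0:H2→d1:-→d2:-→d3:-→d4:-→d5:-→d6:-→d7:-→d8:-→d9:-→d10:-→d11:-→d12:H2→d13:-→d14:-→d15:-→d16:-→d17:-→d18:H0 -> H0
  - 214.29.163.232/30 clear@30
  - 83.20.152.0/24 clear@24
  - 214.29.128.0/18 clear@18
  + 214.29.163.224/28 (H1) depth=28
  lookup 214.29.163.233: bits 11010110000111011010001111101001 walk d0:H2→d1:-→d2:-→d3:-→d4:-→d5:-→d6:-→d7:-→d8:-→d9:-→d10:-→d11:-→d12:H2→d13:-→d14:-→d15:-→d16:-→d17:-→d18:-→d19:-→d20:-→d21:-→d22:-→d23:-→d24:-→d25:-→d26:-→d27:-→d28:H1→d29:-→d30:-→d31:-→d32:H0 -> H0
  lookup 214.29.163.230: bits 1101011000011101101000111110 walk d0:H2→d1:-→d2:-→d3:-→d4:-→d5:-→d6:-→d7:-→d8:-→d9:-→d10:-→d11:-→d12:H2→d13:-→d14:-→d15:-→d16:-→d17:-→d18:-→d19:-→d20:-→d21:-→d22:-→d23:-→d24:-→d25:-→d26:-→d27:-→d28:H1 -> H1
  lookup 214.29.163.233: bits 11010110000111011010001111101001 walk d0:H2→d1:-→d2:-→d3:-→d4:-→d5:-→d6:-→d7:-→d8:-→d9:-→d10:-→d11:-→d12:H2→d13:-→d14:-→d15:-→d16:-→d17:-→d18:-→d19:-→d20:-→d21:-→d22:-→d23:-→d24:-→d25:-→d26:-→d27:-→d28:H1→d29:-→d30:-→d31:-→d32:H0 -> H0
  + 214.29.0.0/16 (H1) depth=16
  + 83.20.128.0/18 (H1) depth=18
  lookup 214.29.163.233: bits 11010110000111011010001111101001 walk d0:H2→d1:-→d2:-→d3:-→d4:-→d5:-→d6:-→d7:-→d8:-→d9:-→d10:-→d11:-→d12:H2→d13:-→d14:-→d15:-→d16:H1→d17:-→d18:-→d19:-→d20:-→d21:-→d22:-→d23:-→d24:-→d25:-→d26:-→d27:-→d28:H1→d29:-→d30:-→d31:-→d32:H0 -> H0

== LOOKUPS ==
["H0","H0","H2","H0","H0","H1","H0","H0"]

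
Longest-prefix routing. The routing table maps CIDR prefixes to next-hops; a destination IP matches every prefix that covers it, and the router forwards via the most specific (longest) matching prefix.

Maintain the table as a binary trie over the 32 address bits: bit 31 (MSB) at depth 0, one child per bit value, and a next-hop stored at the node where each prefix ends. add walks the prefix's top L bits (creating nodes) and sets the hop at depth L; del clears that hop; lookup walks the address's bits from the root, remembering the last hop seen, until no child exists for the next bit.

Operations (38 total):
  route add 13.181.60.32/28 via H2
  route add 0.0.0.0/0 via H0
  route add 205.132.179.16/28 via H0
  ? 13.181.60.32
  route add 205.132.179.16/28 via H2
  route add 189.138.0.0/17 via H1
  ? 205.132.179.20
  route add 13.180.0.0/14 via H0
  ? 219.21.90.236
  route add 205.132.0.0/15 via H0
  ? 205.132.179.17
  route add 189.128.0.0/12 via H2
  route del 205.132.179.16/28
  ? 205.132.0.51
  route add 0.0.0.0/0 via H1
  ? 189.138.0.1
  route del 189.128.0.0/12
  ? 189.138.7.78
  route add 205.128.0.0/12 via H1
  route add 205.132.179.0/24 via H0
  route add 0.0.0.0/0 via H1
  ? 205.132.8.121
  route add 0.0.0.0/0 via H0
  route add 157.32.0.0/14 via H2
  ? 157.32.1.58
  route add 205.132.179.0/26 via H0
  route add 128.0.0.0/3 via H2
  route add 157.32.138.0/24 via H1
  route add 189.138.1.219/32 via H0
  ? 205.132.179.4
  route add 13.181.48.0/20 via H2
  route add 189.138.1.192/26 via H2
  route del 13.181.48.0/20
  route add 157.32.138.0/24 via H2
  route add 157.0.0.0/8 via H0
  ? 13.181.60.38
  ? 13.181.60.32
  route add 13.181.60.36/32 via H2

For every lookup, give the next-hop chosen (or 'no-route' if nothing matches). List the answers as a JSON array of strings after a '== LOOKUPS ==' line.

Trace:
  + 13.181.60.32/28 (H2) depth=28
  + 0.0.0.0/0 (H0) depth=0
  + 205.132.179.16/28 (H0) depth=28
  Q 13.181.60.32: descend 0000110110110101001111000010 ; hops seen [H0,H2] ; pick H2
  + 205.132.179.16/28 (H2) depth=28
  + 189.138.0.0/17 (H1) depth=17
  Q 205.132.179.20: descend 1100110110000100101100110001 ; hops seen [H0,H2] ; pick H2
  + 13.180.0.0/14 (H0) depth=14
  Q 219.21.90.236: descend 110 ; hops seen [H0] ; pick H0
  + 205.132.0.0/15 (H0) depth=15
  Q 205.132.179.17: descend 1100110110000100101100110001 ; hops seen [H0,H0,H2] ; pick H2
  + 189.128.0.0/12 (H2) depth=12
  del 205.132.179.16/28 (clear depth 28)
  Q 205.132.0.51: descend 1100110110000100 ; hops seen [H0,H0] ; pick H0
  + 0.0.0.0/0 (H1) depth=0
  Q 189.138.0.1: descend 10111101100010100 ; hops seen [H1,H2,H1] ; pick H1
  del 189.128.0.0/12 (clear depth 12)
  Q 189.138.7.78: descend 10111101100010100 ; hops seen [H1,H1] ; pick H1
  + 205.128.0.0/12 (H1) depth=12
  + 205.132.179.0/24 (H0) depth=24
  + 0.0.0.0/0 (H1) depth=0
  Q 205.132.8.121: descend 1100110110000100 ; hops seen [H1,H1,H0] ; pick H0
  + 0.0.0.0/0 (H0) depth=0
  + 157.32.0.0/14 (H2) depth=14
  Q 157.32.1.58: descend 10011101001000 ; hops seen [H0,H2] ; pick H2
  + 205.132.179.0/26 (H0) depth=26
  + 128.0.0.0/3 (H2) depth=3
  + 157.32.138.0/24 (H1) depth=24
  + 189.138.1.219/32 (H0) depth=32
  Q 205.132.179.4: descend 110011011000010010110011000 ; hops seen [H0,H1,H0,H0,H0] ; pick H0
  + 13.181.48.0/20 (H2) depth=20
  + 189.138.1.192/26 (H2) depth=26
  del 13.181.48.0/20 (clear depth 20)
  + 157.32.138.0/24 (H2) depth=24
  + 157.0.0.0/8 (H0) depth=8
  Q 13.181.60.38: descend 0000110110110101001111000010 ; hops seen [H0,H0,H2] ; pick H2
  Q 13.181.60.32: descend 0000110110110101001111000010 ; hops seen [H0,H0,H2] ; pick H2
  + 13.181.60.36/32 (H2) depth=32

== LOOKUPS ==
["H2","H2","H0","H2","H0","H1","H1","H0","H2","H0","H2","H2"]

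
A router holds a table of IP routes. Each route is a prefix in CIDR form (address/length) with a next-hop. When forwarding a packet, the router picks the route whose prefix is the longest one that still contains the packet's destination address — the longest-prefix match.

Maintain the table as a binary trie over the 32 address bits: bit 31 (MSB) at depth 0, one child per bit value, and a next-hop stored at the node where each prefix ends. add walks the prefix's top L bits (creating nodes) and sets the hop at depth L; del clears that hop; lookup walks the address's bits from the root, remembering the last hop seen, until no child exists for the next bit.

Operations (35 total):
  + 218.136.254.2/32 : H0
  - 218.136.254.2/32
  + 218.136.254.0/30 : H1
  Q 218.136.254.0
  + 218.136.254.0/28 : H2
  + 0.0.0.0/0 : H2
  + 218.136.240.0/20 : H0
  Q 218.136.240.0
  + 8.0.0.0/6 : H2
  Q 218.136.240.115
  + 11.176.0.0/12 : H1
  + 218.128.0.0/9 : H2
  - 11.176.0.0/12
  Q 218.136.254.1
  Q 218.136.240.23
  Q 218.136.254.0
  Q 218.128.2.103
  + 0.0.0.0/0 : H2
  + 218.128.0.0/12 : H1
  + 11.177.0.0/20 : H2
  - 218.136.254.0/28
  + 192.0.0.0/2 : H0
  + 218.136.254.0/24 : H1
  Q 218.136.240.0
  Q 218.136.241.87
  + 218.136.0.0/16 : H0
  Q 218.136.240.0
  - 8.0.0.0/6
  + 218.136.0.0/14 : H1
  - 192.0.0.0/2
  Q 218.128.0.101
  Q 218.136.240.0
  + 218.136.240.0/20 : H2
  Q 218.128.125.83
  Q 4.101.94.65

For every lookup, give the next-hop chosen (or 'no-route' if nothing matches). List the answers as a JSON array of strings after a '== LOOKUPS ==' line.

Process each operation:
  + 218.136.254.2/32 (H0) depth=32
  - 218.136.254.2/32 clear@32
  + 218.136.254.0/30 (H1) depth=30
  Q 218.136.254.0: descend 110110101000100011111110000000 ; hops seen [H1] ; pick H1
  + 218.136.254.0/28 (H2) depth=28
  + 0.0.0.0/0 (H2) depth=0
  + 218.136.240.0/20 (H0) depth=20
  Q 218.136.240.0: descend 11011010100010001111 ; hops seen [H2,H0] ; pick H0
  + 8.0.0.0/6 (H2) depth=6
  Q 218.136.240.115: descend 11011010100010001111 ; hops seen [H2,H0] ; pick H0
  + 11.176.0.0/12 (H1) depth=12
  + 218.128.0.0/9 (H2) depth=9
  - 11.176.0.0/12 clear@12
  Q 218.136.254.1: descend 110110101000100011111110000000 ; hops seen [H2,H2,H0,H2,H1] ; pick H1
  Q 218.136.240.23: descend 11011010100010001111 ; hops seen [H2,H2,H0] ; pick H0
  Q 218.136.254.0: descend 110110101000100011111110000000 ; hops seen [H2,H2,H0,H2,H1] ; pick H1
  Q 218.128.2.103: descend 110110101000 ; hops seen [H2,H2] ; pick H2
  + 0.0.0.0/0 (H2) depth=0
  + 218.128.0.0/12 (H1) depth=12
  + 11.177.0.0/20 (H2) depth=20
  - 218.136.254.0/28 clear@28
  + 192.0.0.0/2 (H0) depth=2
  + 218.136.254.0/24 (H1) depth=24
  Q 218.136.240.0: descend 11011010100010001111 ; hops seen [H2,H0,H2,H1,H0] ; pick H0
  Q 218.136.241.87: descend 11011010100010001111 ; hops seen [H2,H0,H2,H1,H0] ; pick H0
  + 218.136.0.0/16 (H0) depth=16
  Q 218.136.240.0: descend 11011010100010001111 ; hops seen [H2,H0,H2,H1,H0,H0] ; pick H0
  - 8.0.0.0/6 clear@6
  + 218.136.0.0/14 (H1) depth=14
  - 192.0.0.0/2 clear@2
  Q 218.128.0.101: descend 110110101000 ; hops seen [H2,H2,H1] ; pick H1
  Q 218.136.240.0: descend 11011010100010001111 ; hops seen [H2,H2,H1,H1,H0,H0] ; pick H0
  + 218.136.240.0/20 (H2) depth=20
  Q 218.128.125.83: descend 110110101000 ; hops seen [H2,H2,H1] ; pick H1
  Q 4.101.94.65: descend 0000 ; hops seen [H2] ; pick H2

== LOOKUPS ==
["H1","H0","H0","H1","H0","H1","H2","H0","H0","H0","H1","H0","H1","H2"]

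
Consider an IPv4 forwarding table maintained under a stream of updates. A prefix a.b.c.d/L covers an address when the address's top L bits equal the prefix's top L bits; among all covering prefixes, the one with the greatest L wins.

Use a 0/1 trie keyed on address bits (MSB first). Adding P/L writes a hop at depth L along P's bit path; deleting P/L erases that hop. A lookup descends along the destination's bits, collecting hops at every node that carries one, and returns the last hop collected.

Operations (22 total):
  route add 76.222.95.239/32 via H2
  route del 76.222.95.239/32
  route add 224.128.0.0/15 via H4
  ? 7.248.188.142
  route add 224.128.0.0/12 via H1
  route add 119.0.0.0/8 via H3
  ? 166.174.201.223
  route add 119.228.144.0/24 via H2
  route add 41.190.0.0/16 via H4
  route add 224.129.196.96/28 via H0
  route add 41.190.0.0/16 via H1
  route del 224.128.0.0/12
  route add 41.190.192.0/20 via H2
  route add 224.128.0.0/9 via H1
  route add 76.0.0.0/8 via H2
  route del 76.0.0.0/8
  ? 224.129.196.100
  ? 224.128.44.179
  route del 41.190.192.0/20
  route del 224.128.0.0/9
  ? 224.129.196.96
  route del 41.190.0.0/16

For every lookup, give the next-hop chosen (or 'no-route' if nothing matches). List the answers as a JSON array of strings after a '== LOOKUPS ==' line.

Trace:
  add 76.222.95.239/32 -> H2 at depth 32
  del 76.222.95.239/32 (clear depth 32)
  add 224.128.0.0/15 -> H4 at depth 15
  Q 7.248.188.142: descend 0 ; hops seen [∅] ; pick no-route
  add 224.128.0.0/12 -> H1 at depth 12
  add 119.0.0.0/8 -> H3 at depth 8
  Q 166.174.201.223: descend 1 ; hops seen [∅] ; pick no-route
  add 119.228.144.0/24 -> H2 at depth 24
  add 41.190.0.0/16 -> H4 at depth 16
  add 224.129.196.96/28 -> H0 at depth 28
  add 41.190.0.0/16 -> H1 at depth 16
  del 224.128.0.0/12 (clear depth 12)
  add 41.190.192.0/20 -> H2 at depth 20
  add 224.128.0.0/9 -> H1 at depth 9
  add 76.0.0.0/8 -> H2 at depth 8
  del 76.0.0.0/8 (clear depth 8)
  Q 224.129.196.100: descend 1110000010000001110001000110 ; hops seen [H1,H4,H0] ; pick H0
  Q 224.128.44.179: descend 111000001000000 ; hops seen [H1,H4] ; pick H4
  del 41.190.192.0/20 (clear depth 20)
  del 224.128.0.0/9 (clear depth 9)
  Q 224.129.196.96: descend 1110000010000001110001000110 ; hops seen [H4,H0] ; pick H0
  del 41.190.0.0/16 (clear depth 16)

== LOOKUPS ==
["no-route","no-route","H0","H4","H0"]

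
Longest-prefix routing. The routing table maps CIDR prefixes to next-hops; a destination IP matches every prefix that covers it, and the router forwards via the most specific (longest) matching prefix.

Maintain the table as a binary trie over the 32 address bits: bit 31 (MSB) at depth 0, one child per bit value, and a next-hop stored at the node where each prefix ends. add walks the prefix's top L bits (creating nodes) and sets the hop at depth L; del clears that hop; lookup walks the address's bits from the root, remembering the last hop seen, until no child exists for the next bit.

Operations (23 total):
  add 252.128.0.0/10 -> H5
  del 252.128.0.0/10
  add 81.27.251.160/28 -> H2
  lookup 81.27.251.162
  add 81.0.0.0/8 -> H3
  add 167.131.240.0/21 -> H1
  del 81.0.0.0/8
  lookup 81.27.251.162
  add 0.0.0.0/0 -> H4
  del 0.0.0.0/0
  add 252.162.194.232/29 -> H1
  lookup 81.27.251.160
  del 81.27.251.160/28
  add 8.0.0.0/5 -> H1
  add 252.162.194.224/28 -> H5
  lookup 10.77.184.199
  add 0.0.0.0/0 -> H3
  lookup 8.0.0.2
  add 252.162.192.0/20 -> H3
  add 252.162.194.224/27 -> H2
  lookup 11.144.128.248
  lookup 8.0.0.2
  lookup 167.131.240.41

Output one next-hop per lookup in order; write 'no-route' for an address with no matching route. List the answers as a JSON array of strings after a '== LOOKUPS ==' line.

Apply in order:
  add 252.128.0.0/10 -> H5 at depth 10
  - 252.128.0.0/10 clear@10
  add 81.27.251.160/28 -> H2 at depth 28
  Q 81.27.251.162: descend 0101000100011011111110111010 ; hops seen [H2] ; pick H2
  add 81.0.0.0/8 -> H3 at depth 8
  add 167.131.240.0/21 -> H1 at depth 21
  - 81.0.0.0/8 clear@8
  Q 81.27.251.162: descend 0101000100011011111110111010 ; hops seen [H2] ; pick H2
  add 0.0.0.0/0 -> H4 at depth 0
  - 0.0.0.0/0 clear@0
  add 252.162.194.232/29 -> H1 at depth 29
  Q 81.27.251.160: descend 0101000100011011111110111010 ; hops seen [H2] ; pick H2
  - 81.27.251.160/28 clear@28
  add 8.0.0.0/5 -> H1 at depth 5
  add 252.162.194.224/28 -> H5 at depth 28
  Q 10.77.184.199: descend 00001 ; hops seen [H1] ; pick H1
  add 0.0.0.0/0 -> H3 at depth 0
  Q 8.0.0.2: descend 00001 ; hops seen [H3,H1] ; pick H1
  add 252.162.192.0/20 -> H3 at depth 20
  add 252.162.194.224/27 -> H2 at depth 27
  Q 11.144.128.248: descend 00001 ; hops seen [H3,H1] ; pick H1
  Q 8.0.0.2: descend 00001 ; hops seen [H3,H1] ; pick H1
  Q 167.131.240.41: descend 101001111000001111110 ; hops seen [H3,H1] ; pick H1

== LOOKUPS ==
["H2","H2","H2","H1","H1","H1","H1","H1"]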